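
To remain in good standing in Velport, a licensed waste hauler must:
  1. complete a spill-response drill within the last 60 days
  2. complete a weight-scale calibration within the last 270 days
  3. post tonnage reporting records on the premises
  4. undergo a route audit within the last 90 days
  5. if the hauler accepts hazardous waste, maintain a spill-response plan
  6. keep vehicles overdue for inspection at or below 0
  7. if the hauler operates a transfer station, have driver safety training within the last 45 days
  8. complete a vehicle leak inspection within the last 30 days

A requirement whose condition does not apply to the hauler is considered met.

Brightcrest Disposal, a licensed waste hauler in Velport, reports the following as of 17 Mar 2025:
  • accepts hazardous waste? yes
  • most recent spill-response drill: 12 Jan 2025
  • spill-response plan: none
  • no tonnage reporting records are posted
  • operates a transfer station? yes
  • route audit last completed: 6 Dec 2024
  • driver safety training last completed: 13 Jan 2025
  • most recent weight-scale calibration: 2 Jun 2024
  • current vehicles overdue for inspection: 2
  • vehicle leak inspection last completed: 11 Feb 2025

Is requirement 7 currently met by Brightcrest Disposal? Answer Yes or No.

7. condition 'operates a transfer station' holds; driver safety training 63 days ago vs limit 45 → not met

No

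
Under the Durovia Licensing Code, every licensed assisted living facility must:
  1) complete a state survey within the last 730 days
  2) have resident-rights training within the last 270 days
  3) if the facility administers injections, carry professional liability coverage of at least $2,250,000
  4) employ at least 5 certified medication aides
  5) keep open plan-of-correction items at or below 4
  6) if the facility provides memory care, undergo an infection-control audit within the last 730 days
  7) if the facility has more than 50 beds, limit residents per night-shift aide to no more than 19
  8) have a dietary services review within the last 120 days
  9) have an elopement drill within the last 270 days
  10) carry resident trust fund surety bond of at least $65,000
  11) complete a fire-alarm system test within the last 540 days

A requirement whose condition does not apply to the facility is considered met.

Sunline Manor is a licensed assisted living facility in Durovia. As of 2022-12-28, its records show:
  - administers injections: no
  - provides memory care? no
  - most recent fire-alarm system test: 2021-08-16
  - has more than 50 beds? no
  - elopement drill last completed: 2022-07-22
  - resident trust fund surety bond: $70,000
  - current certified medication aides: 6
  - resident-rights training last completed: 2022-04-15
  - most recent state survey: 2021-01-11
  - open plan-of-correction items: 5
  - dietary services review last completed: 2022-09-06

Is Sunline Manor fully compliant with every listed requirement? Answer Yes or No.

No

1. state survey 716 days ago vs limit 730 → met
2. resident-rights training 257 days ago vs limit 270 → met
3. condition 'administers injections' does not hold → requirement n/a → met
4. certified medication aides 6 ≥ 5 → met
5. open plan-of-correction items 5 > 4 → not met
6. condition 'provides memory care' does not hold → requirement n/a → met
7. condition 'has more than 50 beds' does not hold → requirement n/a → met
8. dietary services review 113 days ago vs limit 120 → met
9. elopement drill 159 days ago vs limit 270 → met
10. resident trust fund surety bond $70,000 ≥ $65,000 → met
11. fire-alarm system test 499 days ago vs limit 540 → met
Not met: 5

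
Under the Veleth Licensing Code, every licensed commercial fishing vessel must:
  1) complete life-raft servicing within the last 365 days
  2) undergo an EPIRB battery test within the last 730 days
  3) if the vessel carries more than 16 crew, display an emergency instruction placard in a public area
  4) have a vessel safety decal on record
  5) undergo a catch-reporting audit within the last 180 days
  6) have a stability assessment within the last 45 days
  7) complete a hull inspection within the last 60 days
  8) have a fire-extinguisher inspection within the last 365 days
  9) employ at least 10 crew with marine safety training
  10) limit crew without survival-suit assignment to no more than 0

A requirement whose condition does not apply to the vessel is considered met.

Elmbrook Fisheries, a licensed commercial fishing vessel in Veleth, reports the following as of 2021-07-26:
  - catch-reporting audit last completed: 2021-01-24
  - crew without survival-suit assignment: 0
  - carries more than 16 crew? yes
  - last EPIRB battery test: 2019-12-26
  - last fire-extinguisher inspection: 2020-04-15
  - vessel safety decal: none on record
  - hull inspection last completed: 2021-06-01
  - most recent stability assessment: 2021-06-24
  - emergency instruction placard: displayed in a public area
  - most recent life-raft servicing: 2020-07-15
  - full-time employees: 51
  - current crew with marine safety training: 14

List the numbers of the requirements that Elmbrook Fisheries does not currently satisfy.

1, 4, 5, 8

1. life-raft servicing 376 days ago vs limit 365 → not met
2. EPIRB battery test 578 days ago vs limit 730 → met
3. condition 'carries more than 16 crew' holds; emergency instruction placard present → met
4. vessel safety decal absent → not met
5. catch-reporting audit 183 days ago vs limit 180 → not met
6. stability assessment 32 days ago vs limit 45 → met
7. hull inspection 55 days ago vs limit 60 → met
8. fire-extinguisher inspection 467 days ago vs limit 365 → not met
9. crew with marine safety training 14 ≥ 10 → met
10. crew without survival-suit assignment 0 ≤ 0 → met
Not met: 1, 4, 5, 8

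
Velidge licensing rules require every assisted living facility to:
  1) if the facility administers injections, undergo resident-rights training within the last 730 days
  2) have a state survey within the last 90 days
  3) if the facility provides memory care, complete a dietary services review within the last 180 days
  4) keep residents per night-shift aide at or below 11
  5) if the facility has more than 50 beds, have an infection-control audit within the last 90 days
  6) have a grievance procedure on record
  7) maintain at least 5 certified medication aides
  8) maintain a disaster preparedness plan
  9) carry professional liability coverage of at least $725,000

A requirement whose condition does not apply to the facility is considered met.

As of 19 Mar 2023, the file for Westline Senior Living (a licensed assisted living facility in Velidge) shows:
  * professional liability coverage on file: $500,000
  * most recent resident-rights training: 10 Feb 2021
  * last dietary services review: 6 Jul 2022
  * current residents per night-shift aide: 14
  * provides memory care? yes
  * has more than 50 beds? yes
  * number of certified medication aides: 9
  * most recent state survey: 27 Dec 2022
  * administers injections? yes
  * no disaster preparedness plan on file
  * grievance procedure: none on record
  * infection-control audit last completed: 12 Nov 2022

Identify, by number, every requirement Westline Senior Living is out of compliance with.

1, 3, 4, 5, 6, 8, 9

1. condition 'administers injections' holds; resident-rights training 767 days ago vs limit 730 → not met
2. state survey 82 days ago vs limit 90 → met
3. condition 'provides memory care' holds; dietary services review 256 days ago vs limit 180 → not met
4. residents per night-shift aide 14 > 11 → not met
5. condition 'has more than 50 beds' holds; infection-control audit 127 days ago vs limit 90 → not met
6. grievance procedure absent → not met
7. certified medication aides 9 ≥ 5 → met
8. disaster preparedness plan absent → not met
9. professional liability coverage $500,000 < $725,000 → not met
Not met: 1, 3, 4, 5, 6, 8, 9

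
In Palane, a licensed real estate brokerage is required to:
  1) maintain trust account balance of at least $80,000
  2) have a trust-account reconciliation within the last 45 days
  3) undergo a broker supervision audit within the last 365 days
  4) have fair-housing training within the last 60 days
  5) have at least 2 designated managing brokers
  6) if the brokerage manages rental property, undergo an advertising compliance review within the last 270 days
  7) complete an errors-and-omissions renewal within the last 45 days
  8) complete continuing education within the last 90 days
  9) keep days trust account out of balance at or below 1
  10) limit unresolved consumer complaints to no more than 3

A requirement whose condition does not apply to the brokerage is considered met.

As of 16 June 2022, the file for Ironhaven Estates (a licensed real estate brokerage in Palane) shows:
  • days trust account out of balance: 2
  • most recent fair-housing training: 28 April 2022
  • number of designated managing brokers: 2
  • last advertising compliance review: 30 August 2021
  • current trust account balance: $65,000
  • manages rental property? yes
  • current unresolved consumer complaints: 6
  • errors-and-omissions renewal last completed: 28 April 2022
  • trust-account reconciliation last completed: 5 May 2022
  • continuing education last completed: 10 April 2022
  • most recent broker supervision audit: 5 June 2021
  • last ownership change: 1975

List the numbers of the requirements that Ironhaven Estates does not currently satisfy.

1, 3, 6, 7, 9, 10

1. trust account balance $65,000 < $80,000 → not met
2. trust-account reconciliation 42 days ago vs limit 45 → met
3. broker supervision audit 376 days ago vs limit 365 → not met
4. fair-housing training 49 days ago vs limit 60 → met
5. designated managing brokers 2 ≥ 2 → met
6. condition 'manages rental property' holds; advertising compliance review 290 days ago vs limit 270 → not met
7. errors-and-omissions renewal 49 days ago vs limit 45 → not met
8. continuing education 67 days ago vs limit 90 → met
9. days trust account out of balance 2 > 1 → not met
10. unresolved consumer complaints 6 > 3 → not met
Not met: 1, 3, 6, 7, 9, 10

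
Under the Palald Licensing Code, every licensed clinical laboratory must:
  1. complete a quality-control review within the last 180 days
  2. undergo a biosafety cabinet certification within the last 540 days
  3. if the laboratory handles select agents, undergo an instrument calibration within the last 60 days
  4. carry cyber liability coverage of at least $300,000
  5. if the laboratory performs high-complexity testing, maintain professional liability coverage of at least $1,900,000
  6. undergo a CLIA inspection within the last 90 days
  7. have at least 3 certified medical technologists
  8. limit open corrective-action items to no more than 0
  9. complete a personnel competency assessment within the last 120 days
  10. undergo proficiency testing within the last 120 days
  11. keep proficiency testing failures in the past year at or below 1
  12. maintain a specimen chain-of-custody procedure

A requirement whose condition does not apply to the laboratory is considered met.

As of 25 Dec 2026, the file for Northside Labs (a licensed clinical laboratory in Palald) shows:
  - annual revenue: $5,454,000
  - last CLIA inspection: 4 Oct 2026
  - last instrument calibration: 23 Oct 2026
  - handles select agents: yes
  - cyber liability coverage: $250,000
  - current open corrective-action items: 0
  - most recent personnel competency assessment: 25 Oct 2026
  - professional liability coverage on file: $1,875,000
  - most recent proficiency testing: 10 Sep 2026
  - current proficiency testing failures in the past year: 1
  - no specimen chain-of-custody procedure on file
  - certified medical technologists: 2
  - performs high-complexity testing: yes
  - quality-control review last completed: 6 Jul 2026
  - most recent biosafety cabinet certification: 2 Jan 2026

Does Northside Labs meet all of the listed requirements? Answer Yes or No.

1. quality-control review 172 days ago vs limit 180 → met
2. biosafety cabinet certification 357 days ago vs limit 540 → met
3. condition 'handles select agents' holds; instrument calibration 63 days ago vs limit 60 → not met
4. cyber liability coverage $250,000 < $300,000 → not met
5. condition 'performs high-complexity testing' holds; professional liability coverage $1,875,000 < $1,900,000 → not met
6. CLIA inspection 82 days ago vs limit 90 → met
7. certified medical technologists 2 < 3 → not met
8. open corrective-action items 0 ≤ 0 → met
9. personnel competency assessment 61 days ago vs limit 120 → met
10. proficiency testing 106 days ago vs limit 120 → met
11. proficiency testing failures in the past year 1 ≤ 1 → met
12. specimen chain-of-custody procedure absent → not met
Not met: 3, 4, 5, 7, 12

No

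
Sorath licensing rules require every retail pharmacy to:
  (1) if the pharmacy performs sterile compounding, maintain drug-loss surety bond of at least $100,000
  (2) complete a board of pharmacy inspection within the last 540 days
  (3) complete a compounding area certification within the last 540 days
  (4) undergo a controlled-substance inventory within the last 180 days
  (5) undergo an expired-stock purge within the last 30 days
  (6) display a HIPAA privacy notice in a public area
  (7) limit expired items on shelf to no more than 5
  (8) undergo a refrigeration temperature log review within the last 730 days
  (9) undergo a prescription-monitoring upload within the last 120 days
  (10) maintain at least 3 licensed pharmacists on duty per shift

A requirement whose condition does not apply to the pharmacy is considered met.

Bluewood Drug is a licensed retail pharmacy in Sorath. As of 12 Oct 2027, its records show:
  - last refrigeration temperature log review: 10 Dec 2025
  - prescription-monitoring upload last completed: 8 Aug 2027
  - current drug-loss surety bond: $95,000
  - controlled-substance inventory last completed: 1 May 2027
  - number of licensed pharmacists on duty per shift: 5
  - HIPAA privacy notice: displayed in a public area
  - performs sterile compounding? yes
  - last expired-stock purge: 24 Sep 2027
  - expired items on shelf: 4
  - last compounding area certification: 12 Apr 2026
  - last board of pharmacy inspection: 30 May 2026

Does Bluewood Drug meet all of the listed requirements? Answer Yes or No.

1. condition 'performs sterile compounding' holds; drug-loss surety bond $95,000 < $100,000 → not met
2. board of pharmacy inspection 500 days ago vs limit 540 → met
3. compounding area certification 548 days ago vs limit 540 → not met
4. controlled-substance inventory 164 days ago vs limit 180 → met
5. expired-stock purge 18 days ago vs limit 30 → met
6. HIPAA privacy notice present → met
7. expired items on shelf 4 ≤ 5 → met
8. refrigeration temperature log review 671 days ago vs limit 730 → met
9. prescription-monitoring upload 65 days ago vs limit 120 → met
10. licensed pharmacists on duty per shift 5 ≥ 3 → met
Not met: 1, 3

No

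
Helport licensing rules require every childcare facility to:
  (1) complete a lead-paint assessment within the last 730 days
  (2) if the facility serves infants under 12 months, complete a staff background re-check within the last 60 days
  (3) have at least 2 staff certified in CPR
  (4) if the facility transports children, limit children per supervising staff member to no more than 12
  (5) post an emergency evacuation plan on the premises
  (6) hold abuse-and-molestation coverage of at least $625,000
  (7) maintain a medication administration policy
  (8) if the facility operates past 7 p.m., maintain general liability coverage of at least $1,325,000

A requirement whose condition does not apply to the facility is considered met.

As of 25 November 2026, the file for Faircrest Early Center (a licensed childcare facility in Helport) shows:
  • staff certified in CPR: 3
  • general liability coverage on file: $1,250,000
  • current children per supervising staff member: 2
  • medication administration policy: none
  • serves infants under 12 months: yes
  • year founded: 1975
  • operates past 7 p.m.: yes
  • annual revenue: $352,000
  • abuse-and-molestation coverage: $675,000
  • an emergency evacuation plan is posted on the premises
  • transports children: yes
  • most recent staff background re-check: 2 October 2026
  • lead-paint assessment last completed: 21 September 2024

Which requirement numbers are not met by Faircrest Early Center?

1. lead-paint assessment 795 days ago vs limit 730 → not met
2. condition 'serves infants under 12 months' holds; staff background re-check 54 days ago vs limit 60 → met
3. staff certified in CPR 3 ≥ 2 → met
4. condition 'transports children' holds; children per supervising staff member 2 ≤ 12 → met
5. emergency evacuation plan present → met
6. abuse-and-molestation coverage $675,000 ≥ $625,000 → met
7. medication administration policy absent → not met
8. condition 'operates past 7 p.m.' holds; general liability coverage $1,250,000 < $1,325,000 → not met
Not met: 1, 7, 8

1, 7, 8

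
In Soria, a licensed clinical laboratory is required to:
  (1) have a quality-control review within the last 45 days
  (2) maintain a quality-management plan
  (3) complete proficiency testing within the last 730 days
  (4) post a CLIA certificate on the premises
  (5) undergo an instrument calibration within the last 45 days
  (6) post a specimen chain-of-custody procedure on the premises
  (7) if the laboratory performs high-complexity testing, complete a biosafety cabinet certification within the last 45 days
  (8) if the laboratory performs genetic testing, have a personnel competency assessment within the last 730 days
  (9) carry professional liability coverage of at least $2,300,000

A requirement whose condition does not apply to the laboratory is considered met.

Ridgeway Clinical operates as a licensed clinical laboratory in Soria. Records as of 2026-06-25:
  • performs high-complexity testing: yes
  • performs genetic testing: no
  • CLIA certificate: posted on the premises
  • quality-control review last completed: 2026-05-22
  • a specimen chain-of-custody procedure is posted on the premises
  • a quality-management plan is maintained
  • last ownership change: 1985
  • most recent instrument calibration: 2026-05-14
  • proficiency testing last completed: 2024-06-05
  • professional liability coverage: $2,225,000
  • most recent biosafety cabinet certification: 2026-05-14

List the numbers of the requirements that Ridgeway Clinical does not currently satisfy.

1. quality-control review 34 days ago vs limit 45 → met
2. quality-management plan present → met
3. proficiency testing 750 days ago vs limit 730 → not met
4. CLIA certificate present → met
5. instrument calibration 42 days ago vs limit 45 → met
6. specimen chain-of-custody procedure present → met
7. condition 'performs high-complexity testing' holds; biosafety cabinet certification 42 days ago vs limit 45 → met
8. condition 'performs genetic testing' does not hold → requirement n/a → met
9. professional liability coverage $2,225,000 < $2,300,000 → not met
Not met: 3, 9

3, 9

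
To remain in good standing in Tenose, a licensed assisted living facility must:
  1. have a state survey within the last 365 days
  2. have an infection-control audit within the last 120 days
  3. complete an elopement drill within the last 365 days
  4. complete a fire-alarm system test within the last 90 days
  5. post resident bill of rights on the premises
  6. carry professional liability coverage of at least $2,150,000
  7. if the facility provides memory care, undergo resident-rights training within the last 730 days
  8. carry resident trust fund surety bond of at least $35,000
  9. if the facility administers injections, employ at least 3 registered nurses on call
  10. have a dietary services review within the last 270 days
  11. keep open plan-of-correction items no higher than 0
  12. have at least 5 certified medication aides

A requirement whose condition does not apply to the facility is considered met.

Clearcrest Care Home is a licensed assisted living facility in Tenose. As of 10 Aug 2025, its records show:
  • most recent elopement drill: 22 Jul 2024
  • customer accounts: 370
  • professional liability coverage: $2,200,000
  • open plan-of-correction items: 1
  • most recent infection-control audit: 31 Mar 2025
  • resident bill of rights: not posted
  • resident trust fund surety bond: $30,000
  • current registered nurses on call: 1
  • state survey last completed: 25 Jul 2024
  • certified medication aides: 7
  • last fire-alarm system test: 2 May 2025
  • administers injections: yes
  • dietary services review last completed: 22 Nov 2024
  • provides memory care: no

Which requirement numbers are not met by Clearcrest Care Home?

1, 2, 3, 4, 5, 8, 9, 11

1. state survey 381 days ago vs limit 365 → not met
2. infection-control audit 132 days ago vs limit 120 → not met
3. elopement drill 384 days ago vs limit 365 → not met
4. fire-alarm system test 100 days ago vs limit 90 → not met
5. resident bill of rights absent → not met
6. professional liability coverage $2,200,000 ≥ $2,150,000 → met
7. condition 'provides memory care' does not hold → requirement n/a → met
8. resident trust fund surety bond $30,000 < $35,000 → not met
9. condition 'administers injections' holds; registered nurses on call 1 < 3 → not met
10. dietary services review 261 days ago vs limit 270 → met
11. open plan-of-correction items 1 > 0 → not met
12. certified medication aides 7 ≥ 5 → met
Not met: 1, 2, 3, 4, 5, 8, 9, 11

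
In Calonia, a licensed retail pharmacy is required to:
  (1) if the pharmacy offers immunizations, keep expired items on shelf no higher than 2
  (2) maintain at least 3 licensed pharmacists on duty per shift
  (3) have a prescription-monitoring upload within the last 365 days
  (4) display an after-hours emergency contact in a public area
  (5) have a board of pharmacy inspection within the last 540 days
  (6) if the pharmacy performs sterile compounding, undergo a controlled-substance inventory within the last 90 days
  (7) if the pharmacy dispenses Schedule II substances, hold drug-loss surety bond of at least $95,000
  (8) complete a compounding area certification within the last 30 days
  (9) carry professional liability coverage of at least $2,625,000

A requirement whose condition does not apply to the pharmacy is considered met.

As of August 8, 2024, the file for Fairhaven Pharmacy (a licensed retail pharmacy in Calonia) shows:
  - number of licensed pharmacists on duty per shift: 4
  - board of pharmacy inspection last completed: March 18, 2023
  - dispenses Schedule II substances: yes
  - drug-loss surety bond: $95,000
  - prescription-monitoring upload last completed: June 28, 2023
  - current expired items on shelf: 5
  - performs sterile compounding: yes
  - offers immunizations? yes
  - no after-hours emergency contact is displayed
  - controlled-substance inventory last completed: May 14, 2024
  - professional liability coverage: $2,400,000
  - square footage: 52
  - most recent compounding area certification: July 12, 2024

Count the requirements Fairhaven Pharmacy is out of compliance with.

4

1. condition 'offers immunizations' holds; expired items on shelf 5 > 2 → not met
2. licensed pharmacists on duty per shift 4 ≥ 3 → met
3. prescription-monitoring upload 407 days ago vs limit 365 → not met
4. after-hours emergency contact absent → not met
5. board of pharmacy inspection 509 days ago vs limit 540 → met
6. condition 'performs sterile compounding' holds; controlled-substance inventory 86 days ago vs limit 90 → met
7. condition 'dispenses Schedule II substances' holds; drug-loss surety bond $95,000 ≥ $95,000 → met
8. compounding area certification 27 days ago vs limit 30 → met
9. professional liability coverage $2,400,000 < $2,625,000 → not met
Not met: 4 of 9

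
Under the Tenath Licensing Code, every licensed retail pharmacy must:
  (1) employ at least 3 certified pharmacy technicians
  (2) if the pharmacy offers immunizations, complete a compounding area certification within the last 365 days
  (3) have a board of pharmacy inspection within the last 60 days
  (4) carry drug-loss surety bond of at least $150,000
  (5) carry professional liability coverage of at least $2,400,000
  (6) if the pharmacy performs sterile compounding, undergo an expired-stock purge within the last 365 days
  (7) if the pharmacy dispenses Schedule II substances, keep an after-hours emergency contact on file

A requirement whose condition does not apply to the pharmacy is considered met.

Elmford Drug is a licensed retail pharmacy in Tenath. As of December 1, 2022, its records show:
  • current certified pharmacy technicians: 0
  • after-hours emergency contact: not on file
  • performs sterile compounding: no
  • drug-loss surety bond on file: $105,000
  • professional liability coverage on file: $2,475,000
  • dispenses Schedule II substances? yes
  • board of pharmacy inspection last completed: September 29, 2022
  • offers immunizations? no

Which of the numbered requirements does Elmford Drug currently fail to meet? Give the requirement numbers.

1, 3, 4, 7

1. certified pharmacy technicians 0 < 3 → not met
2. condition 'offers immunizations' does not hold → requirement n/a → met
3. board of pharmacy inspection 63 days ago vs limit 60 → not met
4. drug-loss surety bond $105,000 < $150,000 → not met
5. professional liability coverage $2,475,000 ≥ $2,400,000 → met
6. condition 'performs sterile compounding' does not hold → requirement n/a → met
7. condition 'dispenses Schedule II substances' holds; after-hours emergency contact absent → not met
Not met: 1, 3, 4, 7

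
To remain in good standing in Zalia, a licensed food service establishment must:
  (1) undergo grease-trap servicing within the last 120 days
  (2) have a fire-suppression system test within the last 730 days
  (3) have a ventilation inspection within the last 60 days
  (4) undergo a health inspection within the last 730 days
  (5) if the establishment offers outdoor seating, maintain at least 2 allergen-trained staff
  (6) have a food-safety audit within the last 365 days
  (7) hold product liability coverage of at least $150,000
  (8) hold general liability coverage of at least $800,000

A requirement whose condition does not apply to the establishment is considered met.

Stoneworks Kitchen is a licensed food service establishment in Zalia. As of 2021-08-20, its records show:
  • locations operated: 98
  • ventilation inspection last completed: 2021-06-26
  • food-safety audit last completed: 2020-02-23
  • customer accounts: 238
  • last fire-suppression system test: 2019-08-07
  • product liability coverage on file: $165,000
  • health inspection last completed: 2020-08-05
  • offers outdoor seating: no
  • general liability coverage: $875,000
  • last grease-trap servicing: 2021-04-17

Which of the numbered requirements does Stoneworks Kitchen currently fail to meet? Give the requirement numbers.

1, 2, 6

1. grease-trap servicing 125 days ago vs limit 120 → not met
2. fire-suppression system test 744 days ago vs limit 730 → not met
3. ventilation inspection 55 days ago vs limit 60 → met
4. health inspection 380 days ago vs limit 730 → met
5. condition 'offers outdoor seating' does not hold → requirement n/a → met
6. food-safety audit 544 days ago vs limit 365 → not met
7. product liability coverage $165,000 ≥ $150,000 → met
8. general liability coverage $875,000 ≥ $800,000 → met
Not met: 1, 2, 6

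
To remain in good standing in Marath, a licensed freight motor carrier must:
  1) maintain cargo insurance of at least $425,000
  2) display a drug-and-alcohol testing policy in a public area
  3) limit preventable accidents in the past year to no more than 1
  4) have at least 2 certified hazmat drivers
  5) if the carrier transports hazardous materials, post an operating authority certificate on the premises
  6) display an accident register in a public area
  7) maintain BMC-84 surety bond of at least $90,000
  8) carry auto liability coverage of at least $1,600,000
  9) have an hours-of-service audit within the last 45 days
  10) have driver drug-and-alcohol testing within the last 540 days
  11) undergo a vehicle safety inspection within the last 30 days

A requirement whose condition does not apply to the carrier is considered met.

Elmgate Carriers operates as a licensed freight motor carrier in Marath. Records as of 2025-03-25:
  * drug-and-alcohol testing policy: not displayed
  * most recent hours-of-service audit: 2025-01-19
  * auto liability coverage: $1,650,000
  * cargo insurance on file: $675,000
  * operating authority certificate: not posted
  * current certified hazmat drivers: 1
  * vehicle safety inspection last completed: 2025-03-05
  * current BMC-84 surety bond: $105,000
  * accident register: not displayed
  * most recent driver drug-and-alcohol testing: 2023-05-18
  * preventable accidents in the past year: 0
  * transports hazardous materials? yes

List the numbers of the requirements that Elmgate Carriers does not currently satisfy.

1. cargo insurance $675,000 ≥ $425,000 → met
2. drug-and-alcohol testing policy absent → not met
3. preventable accidents in the past year 0 ≤ 1 → met
4. certified hazmat drivers 1 < 2 → not met
5. condition 'transports hazardous materials' holds; operating authority certificate absent → not met
6. accident register absent → not met
7. BMC-84 surety bond $105,000 ≥ $90,000 → met
8. auto liability coverage $1,650,000 ≥ $1,600,000 → met
9. hours-of-service audit 65 days ago vs limit 45 → not met
10. driver drug-and-alcohol testing 677 days ago vs limit 540 → not met
11. vehicle safety inspection 20 days ago vs limit 30 → met
Not met: 2, 4, 5, 6, 9, 10

2, 4, 5, 6, 9, 10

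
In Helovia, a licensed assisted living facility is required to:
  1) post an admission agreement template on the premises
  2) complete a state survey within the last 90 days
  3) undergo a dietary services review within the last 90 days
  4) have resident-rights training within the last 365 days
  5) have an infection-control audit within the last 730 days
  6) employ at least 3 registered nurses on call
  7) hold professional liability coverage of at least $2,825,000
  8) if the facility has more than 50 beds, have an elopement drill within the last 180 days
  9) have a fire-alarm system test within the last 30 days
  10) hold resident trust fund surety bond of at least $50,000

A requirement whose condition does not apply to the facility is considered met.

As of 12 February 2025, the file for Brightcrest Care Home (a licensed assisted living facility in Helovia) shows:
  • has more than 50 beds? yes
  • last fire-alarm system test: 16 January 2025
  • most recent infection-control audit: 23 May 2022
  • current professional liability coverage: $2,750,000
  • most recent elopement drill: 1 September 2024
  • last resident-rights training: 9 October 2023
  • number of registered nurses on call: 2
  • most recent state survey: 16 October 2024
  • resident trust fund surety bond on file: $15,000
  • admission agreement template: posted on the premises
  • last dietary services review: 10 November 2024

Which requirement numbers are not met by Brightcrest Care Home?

2, 3, 4, 5, 6, 7, 10

1. admission agreement template present → met
2. state survey 119 days ago vs limit 90 → not met
3. dietary services review 94 days ago vs limit 90 → not met
4. resident-rights training 492 days ago vs limit 365 → not met
5. infection-control audit 996 days ago vs limit 730 → not met
6. registered nurses on call 2 < 3 → not met
7. professional liability coverage $2,750,000 < $2,825,000 → not met
8. condition 'has more than 50 beds' holds; elopement drill 164 days ago vs limit 180 → met
9. fire-alarm system test 27 days ago vs limit 30 → met
10. resident trust fund surety bond $15,000 < $50,000 → not met
Not met: 2, 3, 4, 5, 6, 7, 10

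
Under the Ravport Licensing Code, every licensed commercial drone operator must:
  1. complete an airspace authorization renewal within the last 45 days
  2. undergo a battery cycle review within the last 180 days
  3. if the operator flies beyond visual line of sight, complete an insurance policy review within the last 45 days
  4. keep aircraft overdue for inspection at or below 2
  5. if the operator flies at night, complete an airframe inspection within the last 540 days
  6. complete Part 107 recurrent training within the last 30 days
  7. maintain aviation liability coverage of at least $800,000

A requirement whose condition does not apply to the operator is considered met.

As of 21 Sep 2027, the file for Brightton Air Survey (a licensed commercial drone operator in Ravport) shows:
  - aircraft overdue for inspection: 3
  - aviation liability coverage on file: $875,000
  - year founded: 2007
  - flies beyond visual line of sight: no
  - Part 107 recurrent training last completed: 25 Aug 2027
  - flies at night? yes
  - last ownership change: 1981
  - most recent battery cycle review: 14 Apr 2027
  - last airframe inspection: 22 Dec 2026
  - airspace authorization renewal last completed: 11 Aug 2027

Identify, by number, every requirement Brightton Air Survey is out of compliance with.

1. airspace authorization renewal 41 days ago vs limit 45 → met
2. battery cycle review 160 days ago vs limit 180 → met
3. condition 'flies beyond visual line of sight' does not hold → requirement n/a → met
4. aircraft overdue for inspection 3 > 2 → not met
5. condition 'flies at night' holds; airframe inspection 273 days ago vs limit 540 → met
6. Part 107 recurrent training 27 days ago vs limit 30 → met
7. aviation liability coverage $875,000 ≥ $800,000 → met
Not met: 4

4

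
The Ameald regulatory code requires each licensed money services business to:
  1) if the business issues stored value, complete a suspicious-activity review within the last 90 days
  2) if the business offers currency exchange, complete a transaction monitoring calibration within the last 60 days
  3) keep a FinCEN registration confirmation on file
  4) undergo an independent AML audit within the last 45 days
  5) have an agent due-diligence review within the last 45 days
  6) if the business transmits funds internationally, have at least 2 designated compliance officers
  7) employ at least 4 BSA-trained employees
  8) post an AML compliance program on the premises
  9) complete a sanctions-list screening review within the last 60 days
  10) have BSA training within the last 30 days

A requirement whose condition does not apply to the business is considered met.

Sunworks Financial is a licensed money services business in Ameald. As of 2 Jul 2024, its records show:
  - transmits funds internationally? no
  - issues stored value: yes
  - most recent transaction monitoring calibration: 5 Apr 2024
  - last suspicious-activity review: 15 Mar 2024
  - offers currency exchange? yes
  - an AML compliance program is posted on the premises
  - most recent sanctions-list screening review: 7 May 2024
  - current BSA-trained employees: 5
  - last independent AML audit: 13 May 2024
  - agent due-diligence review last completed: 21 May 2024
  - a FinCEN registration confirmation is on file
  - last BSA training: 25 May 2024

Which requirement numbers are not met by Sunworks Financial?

1, 2, 4, 10

1. condition 'issues stored value' holds; suspicious-activity review 109 days ago vs limit 90 → not met
2. condition 'offers currency exchange' holds; transaction monitoring calibration 88 days ago vs limit 60 → not met
3. FinCEN registration confirmation present → met
4. independent AML audit 50 days ago vs limit 45 → not met
5. agent due-diligence review 42 days ago vs limit 45 → met
6. condition 'transmits funds internationally' does not hold → requirement n/a → met
7. BSA-trained employees 5 ≥ 4 → met
8. AML compliance program present → met
9. sanctions-list screening review 56 days ago vs limit 60 → met
10. BSA training 38 days ago vs limit 30 → not met
Not met: 1, 2, 4, 10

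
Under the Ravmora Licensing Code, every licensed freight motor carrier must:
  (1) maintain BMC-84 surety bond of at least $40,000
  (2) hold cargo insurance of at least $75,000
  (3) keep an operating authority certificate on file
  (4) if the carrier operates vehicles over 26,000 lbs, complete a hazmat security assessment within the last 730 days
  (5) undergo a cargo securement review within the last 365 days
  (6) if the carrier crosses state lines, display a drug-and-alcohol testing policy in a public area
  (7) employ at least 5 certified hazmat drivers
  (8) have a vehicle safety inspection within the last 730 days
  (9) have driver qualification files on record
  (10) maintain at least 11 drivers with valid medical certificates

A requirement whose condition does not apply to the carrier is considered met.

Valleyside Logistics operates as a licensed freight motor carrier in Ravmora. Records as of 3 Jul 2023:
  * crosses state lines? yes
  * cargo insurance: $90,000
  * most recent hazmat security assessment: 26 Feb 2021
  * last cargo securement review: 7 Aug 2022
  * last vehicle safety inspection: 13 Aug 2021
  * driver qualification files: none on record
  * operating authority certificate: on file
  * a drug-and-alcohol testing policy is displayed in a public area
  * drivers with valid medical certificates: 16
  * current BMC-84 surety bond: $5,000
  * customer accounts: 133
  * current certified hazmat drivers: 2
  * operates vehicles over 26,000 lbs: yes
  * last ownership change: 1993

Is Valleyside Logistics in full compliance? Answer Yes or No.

1. BMC-84 surety bond $5,000 < $40,000 → not met
2. cargo insurance $90,000 ≥ $75,000 → met
3. operating authority certificate present → met
4. condition 'operates vehicles over 26,000 lbs' holds; hazmat security assessment 857 days ago vs limit 730 → not met
5. cargo securement review 330 days ago vs limit 365 → met
6. condition 'crosses state lines' holds; drug-and-alcohol testing policy present → met
7. certified hazmat drivers 2 < 5 → not met
8. vehicle safety inspection 689 days ago vs limit 730 → met
9. driver qualification files absent → not met
10. drivers with valid medical certificates 16 ≥ 11 → met
Not met: 1, 4, 7, 9

No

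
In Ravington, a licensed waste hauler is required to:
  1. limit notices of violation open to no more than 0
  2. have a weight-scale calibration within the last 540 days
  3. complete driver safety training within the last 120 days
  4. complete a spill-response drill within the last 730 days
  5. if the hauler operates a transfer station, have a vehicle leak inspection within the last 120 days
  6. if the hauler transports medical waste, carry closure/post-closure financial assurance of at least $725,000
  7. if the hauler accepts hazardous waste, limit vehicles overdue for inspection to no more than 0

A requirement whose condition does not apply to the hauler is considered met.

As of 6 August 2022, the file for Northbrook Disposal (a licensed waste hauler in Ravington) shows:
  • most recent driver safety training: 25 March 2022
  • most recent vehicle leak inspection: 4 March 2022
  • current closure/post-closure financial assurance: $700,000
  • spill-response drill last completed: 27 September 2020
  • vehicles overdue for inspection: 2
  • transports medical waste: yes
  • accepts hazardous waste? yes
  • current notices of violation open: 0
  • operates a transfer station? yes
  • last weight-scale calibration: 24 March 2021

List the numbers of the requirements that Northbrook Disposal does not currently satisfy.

3, 5, 6, 7

1. notices of violation open 0 ≤ 0 → met
2. weight-scale calibration 500 days ago vs limit 540 → met
3. driver safety training 134 days ago vs limit 120 → not met
4. spill-response drill 678 days ago vs limit 730 → met
5. condition 'operates a transfer station' holds; vehicle leak inspection 155 days ago vs limit 120 → not met
6. condition 'transports medical waste' holds; closure/post-closure financial assurance $700,000 < $725,000 → not met
7. condition 'accepts hazardous waste' holds; vehicles overdue for inspection 2 > 0 → not met
Not met: 3, 5, 6, 7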